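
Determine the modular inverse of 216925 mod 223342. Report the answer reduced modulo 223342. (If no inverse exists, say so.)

gcd(223342, 216925) by repeated division:
223342 = 1·216925 + 6417
216925 = 33·6417 + 5164
6417 = 1·5164 + 1253
5164 = 4·1253 + 152
1253 = 8·152 + 37
152 = 4·37 + 4
37 = 9·4 + 1
4 = 4·1 + 0
gcd = 1, so the inverse exists. Back-substitute:
1 = 37 − 9·4
1 = −9·152 + 37·37
1 = 37·1253 − 305·152
1 = −305·5164 + 1257·1253
1 = 1257·6417 − 1562·5164
1 = −1562·216925 + 52803·6417
1 = 52803·223342 − 54365·216925
So 216925·(-54365) ≡ 1 (mod 223342), and -54365 ≡ 168977 (mod 223342).

168977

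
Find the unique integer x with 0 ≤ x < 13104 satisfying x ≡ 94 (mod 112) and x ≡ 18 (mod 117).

7038

Write x = 94 + 112·k. Then 112·k ≡ 18 − 94 ≡ 41 (mod 117).
Need 112⁻¹ mod 117. Extended Euclid on (117, 112):
117 = 1*112 + 5
112 = 22*5 + 2
5 = 2*2 + 1
2 = 2*1 + 0
Back-substitute:
1 = 5 − 2·2
1 = −2·112 + 45·5
1 = 45·117 − 47·112
112⁻¹ ≡ 70 (mod 117), so k ≡ 70·41 ≡ 62 (mod 117).
x = 94 + 112·62 = 7038.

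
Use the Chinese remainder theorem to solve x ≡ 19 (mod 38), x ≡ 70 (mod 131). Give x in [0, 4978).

4655

Write x = 19 + 38·k. Then 38·k ≡ 70 − 19 ≡ 51 (mod 131).
Need 38⁻¹ mod 131. Extended Euclid on (131, 38):
131 = 3*38 + 17
38 = 2*17 + 4
17 = 4*4 + 1
4 = 4*1 + 0
Back-substitute:
1 = 17 − 4·4
1 = −4·38 + 9·17
1 = 9·131 − 31·38
38⁻¹ ≡ 100 (mod 131), so k ≡ 100·51 ≡ 122 (mod 131).
x = 19 + 38·122 = 4655.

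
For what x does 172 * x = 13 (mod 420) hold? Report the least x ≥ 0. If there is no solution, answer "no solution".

no solution

gcd(172, 420):
420 = 2·172 + 76
172 = 2·76 + 20
76 = 3·20 + 16
20 = 1·16 + 4
16 = 4·4 + 0
gcd = 4, but 4 ∤ 13, so the congruence has no solution.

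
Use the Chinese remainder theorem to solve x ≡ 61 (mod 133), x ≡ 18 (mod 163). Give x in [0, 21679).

21208

Write x = 61 + 133·k. Then 133·k ≡ 18 − 61 ≡ 120 (mod 163).
Need 133⁻¹ mod 163. Extended Euclid on (163, 133):
163 = 1*133 + 30
133 = 4*30 + 13
30 = 2*13 + 4
13 = 3*4 + 1
4 = 4*1 + 0
Back-substitute:
1 = 13 − 3·4
1 = −3·30 + 7·13
1 = 7·133 − 31·30
1 = −31·163 + 38·133
133⁻¹ ≡ 38 (mod 163), so k ≡ 38·120 ≡ 159 (mod 163).
x = 61 + 133·159 = 21208.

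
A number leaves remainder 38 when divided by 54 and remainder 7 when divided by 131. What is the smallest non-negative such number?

Write x = 38 + 54·k. Then 54·k ≡ 7 − 38 ≡ 100 (mod 131).
Need 54⁻¹ mod 131. Extended Euclid on (131, 54):
131 = 2·54 + 23
54 = 2·23 + 8
23 = 2·8 + 7
8 = 1·7 + 1
7 = 7·1 + 0
Back-substitute:
1 = 8 − 7
1 = −23 + 3·8
1 = 3·54 − 7·23
1 = −7·131 + 17·54
54⁻¹ ≡ 17 (mod 131), so k ≡ 17·100 ≡ 128 (mod 131).
x = 38 + 54·128 = 6950.

6950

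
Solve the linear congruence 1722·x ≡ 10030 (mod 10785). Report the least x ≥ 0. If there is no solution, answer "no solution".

no solution

gcd(1722, 10785):
10785 = 6·1722 + 453
1722 = 3·453 + 363
453 = 1·363 + 90
363 = 4·90 + 3
90 = 30·3 + 0
gcd = 3, but 3 ∤ 10030, so the congruence has no solution.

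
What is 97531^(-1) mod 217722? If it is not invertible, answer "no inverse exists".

Apply the Euclidean algorithm to 217722 and 97531:
217722 = 2·97531 + 22660
97531 = 4·22660 + 6891
22660 = 3·6891 + 1987
6891 = 3·1987 + 930
1987 = 2·930 + 127
930 = 7·127 + 41
127 = 3·41 + 4
41 = 10·4 + 1
4 = 4·1 + 0
gcd = 1, so the inverse exists. Back-substitute:
1 = 41 − 10·4
1 = −10·127 + 31·41
1 = 31·930 − 227·127
1 = −227·1987 + 485·930
1 = 485·6891 − 1682·1987
1 = −1682·22660 + 5531·6891
1 = 5531·97531 − 23806·22660
1 = −23806·217722 + 53143·97531
So 97531·53143 ≡ 1 (mod 217722).

53143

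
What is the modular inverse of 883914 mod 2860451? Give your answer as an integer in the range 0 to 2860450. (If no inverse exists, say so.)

72913

Run Euclid on (2860451, 883914):
2860451 = 3×883914 + 208709
883914 = 4×208709 + 49078
208709 = 4×49078 + 12397
49078 = 3×12397 + 11887
12397 = 1×11887 + 510
11887 = 23×510 + 157
510 = 3×157 + 39
157 = 4×39 + 1
39 = 39×1 + 0
The gcd is 1. Working backward:
1 = 157 − 4·39
1 = −4·510 + 13·157
1 = 13·11887 − 303·510
1 = −303·12397 + 316·11887
1 = 316·49078 − 1251·12397
1 = −1251·208709 + 5320·49078
1 = 5320·883914 − 22531·208709
1 = −22531·2860451 + 72913·883914
So 883914·72913 ≡ 1 (mod 2860451).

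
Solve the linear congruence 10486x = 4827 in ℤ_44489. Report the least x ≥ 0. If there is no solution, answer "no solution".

33853

First find gcd(10486, 44489):
44489 = 4×10486 + 2545
10486 = 4×2545 + 306
2545 = 8×306 + 97
306 = 3×97 + 15
97 = 6×15 + 7
15 = 2×7 + 1
7 = 7×1 + 0
gcd = 1, so a unique solution mod 44489 exists.
Back-substitute for the Bézout coefficients:
1 = 15 − 2·7
1 = −2·97 + 13·15
1 = 13·306 − 41·97
1 = −41·2545 + 341·306
1 = 341·10486 − 1405·2545
1 = −1405·44489 + 5961·10486
So 10486·(5961) ≡ 1 (mod 44489), giving 10486⁻¹ ≡ 5961.
x ≡ 10486⁻¹·4827 ≡ 5961·4827 ≡ 33853 (mod 44489).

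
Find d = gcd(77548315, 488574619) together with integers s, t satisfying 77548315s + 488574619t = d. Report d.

Euclidean algorithm:
488574619 = 6×77548315 + 23284729
77548315 = 3×23284729 + 7694128
23284729 = 3×7694128 + 202345
7694128 = 38×202345 + 5018
202345 = 40×5018 + 1625
5018 = 3×1625 + 143
1625 = 11×143 + 52
143 = 2×52 + 39
52 = 1×39 + 13
39 = 3×13 + 0
gcd(77548315, 488574619) = 13.
Express as a combination:
13 = 52 − 39
13 = −143 + 3·52
13 = 3·1625 − 34·143
13 = −34·5018 + 105·1625
13 = 105·202345 − 4234·5018
13 = −4234·7694128 + 160997·202345
13 = 160997·23284729 − 487225·7694128
13 = −487225·77548315 + 1622672·23284729
13 = 1622672·488574619 − 10223257·77548315
So 13 = (1622672)·488574619 + (-10223257)·77548315.

13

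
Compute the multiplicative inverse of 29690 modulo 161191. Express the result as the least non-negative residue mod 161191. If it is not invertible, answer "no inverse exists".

39953

Run Euclid on (161191, 29690):
161191 = 5·29690 + 12741
29690 = 2·12741 + 4208
12741 = 3·4208 + 117
4208 = 35·117 + 113
117 = 1·113 + 4
113 = 28·4 + 1
4 = 4·1 + 0
Since gcd(29690, 161191) = 1, back-substitute to write 1 as a combination:
1 = 113 − 28·4
1 = −28·117 + 29·113
1 = 29·4208 − 1043·117
1 = −1043·12741 + 3158·4208
1 = 3158·29690 − 7359·12741
1 = −7359·161191 + 39953·29690
So 29690·39953 ≡ 1 (mod 161191).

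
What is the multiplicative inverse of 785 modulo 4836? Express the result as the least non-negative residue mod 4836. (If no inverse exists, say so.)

4337

Apply the Euclidean algorithm to 4836 and 785:
4836 = 6×785 + 126
785 = 6×126 + 29
126 = 4×29 + 10
29 = 2×10 + 9
10 = 1×9 + 1
9 = 9×1 + 0
The gcd is 1. Working backward:
1 = 10 − 9
1 = −29 + 3·10
1 = 3·126 − 13·29
1 = −13·785 + 81·126
1 = 81·4836 − 499·785
Thus 785·(-499) ≡ 1 (mod 4836); reducing, -499 mod 4836 = 4337.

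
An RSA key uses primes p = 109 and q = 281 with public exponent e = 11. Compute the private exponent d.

27491

φ(n) = (p−1)(q−1) = 108·280 = 30240.
Need d with 11·d ≡ 1 (mod 30240). Apply the extended Euclidean algorithm:
30240 = 2749·11 + 1
11 = 11·1 + 0
Back-substitute:
1 = 30240 − 2749·11
So 11·(-2749) ≡ 1 (mod 30240), hence d ≡ -2749 ≡ 27491 (mod 30240).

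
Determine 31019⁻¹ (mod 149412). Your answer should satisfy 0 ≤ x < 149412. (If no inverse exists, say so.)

Run Euclid on (149412, 31019):
149412 = 4×31019 + 25336
31019 = 1×25336 + 5683
25336 = 4×5683 + 2604
5683 = 2×2604 + 475
2604 = 5×475 + 229
475 = 2×229 + 17
229 = 13×17 + 8
17 = 2×8 + 1
8 = 8×1 + 0
The gcd is 1. Working backward:
1 = 17 − 2·8
1 = −2·229 + 27·17
1 = 27·475 − 56·229
1 = −56·2604 + 307·475
1 = 307·5683 − 670·2604
1 = −670·25336 + 2987·5683
1 = 2987·31019 − 3657·25336
1 = −3657·149412 + 17615·31019
So 31019·17615 ≡ 1 (mod 149412).

17615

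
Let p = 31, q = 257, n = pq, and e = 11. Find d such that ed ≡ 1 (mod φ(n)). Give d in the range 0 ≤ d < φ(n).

φ(n) = (p−1)(q−1) = 30·256 = 7680.
Need d with 11·d ≡ 1 (mod 7680). Apply the extended Euclidean algorithm:
7680 = 698×11 + 2
11 = 5×2 + 1
2 = 2×1 + 0
Back-substitute:
1 = 11 − 5·2
1 = −5·7680 + 3491·11
So 11·3491 ≡ 1 (mod 7680), hence d = 3491.

3491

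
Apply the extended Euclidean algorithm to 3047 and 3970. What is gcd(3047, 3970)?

Euclidean algorithm:
3970 = 1*3047 + 923
3047 = 3*923 + 278
923 = 3*278 + 89
278 = 3*89 + 11
89 = 8*11 + 1
11 = 11*1 + 0
gcd(3047, 3970) = 1.
Express as a combination:
1 = 89 − 8·11
1 = −8·278 + 25·89
1 = 25·923 − 83·278
1 = −83·3047 + 274·923
1 = 274·3970 − 357·3047
So 1 = (274)·3970 + (-357)·3047.

1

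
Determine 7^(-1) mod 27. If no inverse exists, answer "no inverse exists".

gcd(27, 7) by repeated division:
27 = 3*7 + 6
7 = 1*6 + 1
6 = 6*1 + 0
gcd = 1, so the inverse exists. Back-substitute:
1 = 7 − 6
1 = −27 + 4·7
So 7·4 ≡ 1 (mod 27).

4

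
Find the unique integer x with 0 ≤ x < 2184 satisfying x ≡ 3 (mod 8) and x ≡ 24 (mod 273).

Write x = 3 + 8·k. Then 8·k ≡ 24 − 3 ≡ 21 (mod 273).
Need 8⁻¹ mod 273. Extended Euclid on (273, 8):
273 = 34*8 + 1
8 = 8*1 + 0
Back-substitute:
1 = 273 − 34·8
8⁻¹ ≡ 239 (mod 273), so k ≡ 239·21 ≡ 105 (mod 273).
x = 3 + 8·105 = 843.

843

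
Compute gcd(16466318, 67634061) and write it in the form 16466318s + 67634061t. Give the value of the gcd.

Apply Euclid's algorithm to 67634061 and 16466318:
67634061 = 4·16466318 + 1768789
16466318 = 9·1768789 + 547217
1768789 = 3·547217 + 127138
547217 = 4·127138 + 38665
127138 = 3·38665 + 11143
38665 = 3·11143 + 5236
11143 = 2·5236 + 671
5236 = 7·671 + 539
671 = 1·539 + 132
539 = 4·132 + 11
132 = 12·11 + 0
gcd(16466318, 67634061) = 11.
Working backward:
11 = 539 − 4·132
11 = −4·671 + 5·539
11 = 5·5236 − 39·671
11 = −39·11143 + 83·5236
11 = 83·38665 − 288·11143
11 = −288·127138 + 947·38665
11 = 947·547217 − 4076·127138
11 = −4076·1768789 + 13175·547217
11 = 13175·16466318 − 122651·1768789
11 = −122651·67634061 + 503779·16466318
So 11 = (-122651)·67634061 + (503779)·16466318.

11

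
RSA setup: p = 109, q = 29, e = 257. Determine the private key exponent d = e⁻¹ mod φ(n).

353

φ(n) = (p−1)(q−1) = 108·28 = 3024.
Need d with 257·d ≡ 1 (mod 3024). Apply the extended Euclidean algorithm:
3024 = 11*257 + 197
257 = 1*197 + 60
197 = 3*60 + 17
60 = 3*17 + 9
17 = 1*9 + 8
9 = 1*8 + 1
8 = 8*1 + 0
Back-substitute:
1 = 9 − 8
1 = −17 + 2·9
1 = 2·60 − 7·17
1 = −7·197 + 23·60
1 = 23·257 − 30·197
1 = −30·3024 + 353·257
So 257·353 ≡ 1 (mod 3024), hence d = 353.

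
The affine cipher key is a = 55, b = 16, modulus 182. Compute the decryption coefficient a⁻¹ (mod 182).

Run Euclid on (182, 55):
182 = 3*55 + 17
55 = 3*17 + 4
17 = 4*4 + 1
4 = 4*1 + 0
The gcd is 1. Working backward:
1 = 17 − 4·4
1 = −4·55 + 13·17
1 = 13·182 − 43·55
Hence 55⁻¹ ≡ -43 ≡ 139 (mod 182).

139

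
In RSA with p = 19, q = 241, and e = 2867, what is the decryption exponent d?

φ(n) = (p−1)(q−1) = 18·240 = 4320.
Need d with 2867·d ≡ 1 (mod 4320). Apply the extended Euclidean algorithm:
4320 = 1·2867 + 1453
2867 = 1·1453 + 1414
1453 = 1·1414 + 39
1414 = 36·39 + 10
39 = 3·10 + 9
10 = 1·9 + 1
9 = 9·1 + 0
Back-substitute:
1 = 10 − 9
1 = −39 + 4·10
1 = 4·1414 − 145·39
1 = −145·1453 + 149·1414
1 = 149·2867 − 294·1453
1 = −294·4320 + 443·2867
So 2867·443 ≡ 1 (mod 4320), hence d = 443.

443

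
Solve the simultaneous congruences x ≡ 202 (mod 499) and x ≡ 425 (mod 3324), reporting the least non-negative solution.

Write x = 202 + 499·k. Then 499·k ≡ 425 − 202 ≡ 223 (mod 3324).
Need 499⁻¹ mod 3324. Extended Euclid on (3324, 499):
3324 = 6·499 + 330
499 = 1·330 + 169
330 = 1·169 + 161
169 = 1·161 + 8
161 = 20·8 + 1
8 = 8·1 + 0
Back-substitute:
1 = 161 − 20·8
1 = −20·169 + 21·161
1 = 21·330 − 41·169
1 = −41·499 + 62·330
1 = 62·3324 − 413·499
499⁻¹ ≡ 2911 (mod 3324), so k ≡ 2911·223 ≡ 973 (mod 3324).
x = 202 + 499·973 = 485729.

485729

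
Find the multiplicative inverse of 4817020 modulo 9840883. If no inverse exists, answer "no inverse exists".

no inverse exists

Euclidean algorithm on 9840883, 4817020:
9840883 = 2×4817020 + 206843
4817020 = 23×206843 + 59631
206843 = 3×59631 + 27950
59631 = 2×27950 + 3731
27950 = 7×3731 + 1833
3731 = 2×1833 + 65
1833 = 28×65 + 13
65 = 5×13 + 0
The gcd is 13, not 1, hence no inverse exists.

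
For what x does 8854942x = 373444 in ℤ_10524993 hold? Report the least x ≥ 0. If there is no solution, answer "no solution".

First find gcd(8854942, 10524993):
10524993 = 1×8854942 + 1670051
8854942 = 5×1670051 + 504687
1670051 = 3×504687 + 155990
504687 = 3×155990 + 36717
155990 = 4×36717 + 9122
36717 = 4×9122 + 229
9122 = 39×229 + 191
229 = 1×191 + 38
191 = 5×38 + 1
38 = 38×1 + 0
gcd = 1, so a unique solution mod 10524993 exists.
Back-substitute for the Bézout coefficients:
1 = 191 − 5·38
1 = −5·229 + 6·191
1 = 6·9122 − 239·229
1 = −239·36717 + 962·9122
1 = 962·155990 − 4087·36717
1 = −4087·504687 + 13223·155990
1 = 13223·1670051 − 43756·504687
1 = −43756·8854942 + 232003·1670051
1 = 232003·10524993 − 275759·8854942
So 8854942·(-275759) ≡ 1 (mod 10524993), giving 8854942⁻¹ ≡ 10249234.
x ≡ 8854942⁻¹·373444 ≡ 10249234·373444 ≡ 6512509 (mod 10524993).

6512509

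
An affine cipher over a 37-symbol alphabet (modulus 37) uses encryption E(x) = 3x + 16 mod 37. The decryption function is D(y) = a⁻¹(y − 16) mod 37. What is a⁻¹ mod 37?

25

Apply the Euclidean algorithm to 37 and 3:
37 = 12×3 + 1
3 = 3×1 + 0
Since gcd(3, 37) = 1, back-substitute to write 1 as a combination:
1 = 37 − 12·3
Hence 3⁻¹ ≡ -12 ≡ 25 (mod 37).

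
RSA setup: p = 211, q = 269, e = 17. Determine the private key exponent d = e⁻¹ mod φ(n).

φ(n) = (p−1)(q−1) = 210·268 = 56280.
Need d with 17·d ≡ 1 (mod 56280). Apply the extended Euclidean algorithm:
56280 = 3310·17 + 10
17 = 1·10 + 7
10 = 1·7 + 3
7 = 2·3 + 1
3 = 3·1 + 0
Back-substitute:
1 = 7 − 2·3
1 = −2·10 + 3·7
1 = 3·17 − 5·10
1 = −5·56280 + 16553·17
So 17·16553 ≡ 1 (mod 56280), hence d = 16553.

16553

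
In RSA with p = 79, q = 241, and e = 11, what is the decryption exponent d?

10211

φ(n) = (p−1)(q−1) = 78·240 = 18720.
Need d with 11·d ≡ 1 (mod 18720). Apply the extended Euclidean algorithm:
18720 = 1701×11 + 9
11 = 1×9 + 2
9 = 4×2 + 1
2 = 2×1 + 0
Back-substitute:
1 = 9 − 4·2
1 = −4·11 + 5·9
1 = 5·18720 − 8509·11
So 11·(-8509) ≡ 1 (mod 18720), hence d ≡ -8509 ≡ 10211 (mod 18720).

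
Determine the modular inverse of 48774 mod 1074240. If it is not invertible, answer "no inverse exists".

no inverse exists

Compute gcd(48774, 1074240):
1074240 = 22·48774 + 1212
48774 = 40·1212 + 294
1212 = 4·294 + 36
294 = 8·36 + 6
36 = 6·6 + 0
gcd(48774, 1074240) = 6 ≠ 1, so 48774 has no multiplicative inverse modulo 1074240.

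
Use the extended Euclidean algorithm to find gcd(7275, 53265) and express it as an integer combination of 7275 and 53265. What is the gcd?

Euclidean algorithm:
53265 = 7*7275 + 2340
7275 = 3*2340 + 255
2340 = 9*255 + 45
255 = 5*45 + 30
45 = 1*30 + 15
30 = 2*15 + 0
gcd(7275, 53265) = 15.
Working backward:
15 = 45 − 30
15 = −255 + 6·45
15 = 6·2340 − 55·255
15 = −55·7275 + 171·2340
15 = 171·53265 − 1252·7275
So 15 = (171)·53265 + (-1252)·7275.

15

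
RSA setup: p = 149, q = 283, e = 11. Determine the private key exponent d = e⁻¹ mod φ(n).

18971

φ(n) = (p−1)(q−1) = 148·282 = 41736.
Need d with 11·d ≡ 1 (mod 41736). Apply the extended Euclidean algorithm:
41736 = 3794*11 + 2
11 = 5*2 + 1
2 = 2*1 + 0
Back-substitute:
1 = 11 − 5·2
1 = −5·41736 + 18971·11
So 11·18971 ≡ 1 (mod 41736), hence d = 18971.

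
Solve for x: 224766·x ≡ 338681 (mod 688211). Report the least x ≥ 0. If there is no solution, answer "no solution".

300132

First find gcd(224766, 688211):
688211 = 3*224766 + 13913
224766 = 16*13913 + 2158
13913 = 6*2158 + 965
2158 = 2*965 + 228
965 = 4*228 + 53
228 = 4*53 + 16
53 = 3*16 + 5
16 = 3*5 + 1
5 = 5*1 + 0
gcd = 1, so a unique solution mod 688211 exists.
Back-substitute for the Bézout coefficients:
1 = 16 − 3·5
1 = −3·53 + 10·16
1 = 10·228 − 43·53
1 = −43·965 + 182·228
1 = 182·2158 − 407·965
1 = −407·13913 + 2624·2158
1 = 2624·224766 − 42391·13913
1 = −42391·688211 + 129797·224766
So 224766·(129797) ≡ 1 (mod 688211), giving 224766⁻¹ ≡ 129797.
x ≡ 224766⁻¹·338681 ≡ 129797·338681 ≡ 300132 (mod 688211).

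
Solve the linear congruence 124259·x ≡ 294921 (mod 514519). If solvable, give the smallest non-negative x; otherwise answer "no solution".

462361

First find gcd(124259, 514519):
514519 = 4·124259 + 17483
124259 = 7·17483 + 1878
17483 = 9·1878 + 581
1878 = 3·581 + 135
581 = 4·135 + 41
135 = 3·41 + 12
41 = 3·12 + 5
12 = 2·5 + 2
5 = 2·2 + 1
2 = 2·1 + 0
gcd = 1, so a unique solution mod 514519 exists.
Back-substitute for the Bézout coefficients:
1 = 5 − 2·2
1 = −2·12 + 5·5
1 = 5·41 − 17·12
1 = −17·135 + 56·41
1 = 56·581 − 241·135
1 = −241·1878 + 779·581
1 = 779·17483 − 7252·1878
1 = −7252·124259 + 51543·17483
1 = 51543·514519 − 213424·124259
So 124259·(-213424) ≡ 1 (mod 514519), giving 124259⁻¹ ≡ 301095.
x ≡ 124259⁻¹·294921 ≡ 301095·294921 ≡ 462361 (mod 514519).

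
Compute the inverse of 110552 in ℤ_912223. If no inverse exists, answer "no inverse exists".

no inverse exists

Compute gcd(110552, 912223):
912223 = 8*110552 + 27807
110552 = 3*27807 + 27131
27807 = 1*27131 + 676
27131 = 40*676 + 91
676 = 7*91 + 39
91 = 2*39 + 13
39 = 3*13 + 0
Since gcd = 13 > 1, 110552 is not a unit mod 912223.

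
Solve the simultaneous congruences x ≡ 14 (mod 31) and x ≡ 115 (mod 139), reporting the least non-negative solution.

2339

Write x = 14 + 31·k. Then 31·k ≡ 115 − 14 ≡ 101 (mod 139).
Need 31⁻¹ mod 139. Extended Euclid on (139, 31):
139 = 4×31 + 15
31 = 2×15 + 1
15 = 15×1 + 0
Back-substitute:
1 = 31 − 2·15
1 = −2·139 + 9·31
31⁻¹ ≡ 9 (mod 139), so k ≡ 9·101 ≡ 75 (mod 139).
x = 14 + 31·75 = 2339.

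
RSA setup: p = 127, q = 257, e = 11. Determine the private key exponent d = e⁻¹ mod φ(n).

23459

φ(n) = (p−1)(q−1) = 126·256 = 32256.
Need d with 11·d ≡ 1 (mod 32256). Apply the extended Euclidean algorithm:
32256 = 2932×11 + 4
11 = 2×4 + 3
4 = 1×3 + 1
3 = 3×1 + 0
Back-substitute:
1 = 4 − 3
1 = −11 + 3·4
1 = 3·32256 − 8797·11
So 11·(-8797) ≡ 1 (mod 32256), hence d ≡ -8797 ≡ 23459 (mod 32256).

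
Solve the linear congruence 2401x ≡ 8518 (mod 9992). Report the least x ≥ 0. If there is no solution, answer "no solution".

First find gcd(2401, 9992):
9992 = 4×2401 + 388
2401 = 6×388 + 73
388 = 5×73 + 23
73 = 3×23 + 4
23 = 5×4 + 3
4 = 1×3 + 1
3 = 3×1 + 0
gcd = 1, so a unique solution mod 9992 exists.
Back-substitute for the Bézout coefficients:
1 = 4 − 3
1 = −23 + 6·4
1 = 6·73 − 19·23
1 = −19·388 + 101·73
1 = 101·2401 − 625·388
1 = −625·9992 + 2601·2401
So 2401·(2601) ≡ 1 (mod 9992), giving 2401⁻¹ ≡ 2601.
x ≡ 2401⁻¹·8518 ≡ 2601·8518 ≡ 3054 (mod 9992).

3054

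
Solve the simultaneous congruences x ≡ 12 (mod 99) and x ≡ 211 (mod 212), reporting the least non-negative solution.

1695

Write x = 12 + 99·k. Then 99·k ≡ 211 − 12 ≡ 199 (mod 212).
Need 99⁻¹ mod 212. Extended Euclid on (212, 99):
212 = 2*99 + 14
99 = 7*14 + 1
14 = 14*1 + 0
Back-substitute:
1 = 99 − 7·14
1 = −7·212 + 15·99
99⁻¹ ≡ 15 (mod 212), so k ≡ 15·199 ≡ 17 (mod 212).
x = 12 + 99·17 = 1695.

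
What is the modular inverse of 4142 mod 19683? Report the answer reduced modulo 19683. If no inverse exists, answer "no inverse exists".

2894

Run Euclid on (19683, 4142):
19683 = 4·4142 + 3115
4142 = 1·3115 + 1027
3115 = 3·1027 + 34
1027 = 30·34 + 7
34 = 4·7 + 6
7 = 1·6 + 1
6 = 6·1 + 0
gcd = 1, so the inverse exists. Back-substitute:
1 = 7 − 6
1 = −34 + 5·7
1 = 5·1027 − 151·34
1 = −151·3115 + 458·1027
1 = 458·4142 − 609·3115
1 = −609·19683 + 2894·4142
So 4142·2894 ≡ 1 (mod 19683).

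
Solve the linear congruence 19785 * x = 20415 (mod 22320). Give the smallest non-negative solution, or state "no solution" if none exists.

First find gcd(19785, 22320):
22320 = 1*19785 + 2535
19785 = 7*2535 + 2040
2535 = 1*2040 + 495
2040 = 4*495 + 60
495 = 8*60 + 15
60 = 4*15 + 0
gcd = 15 and 15 | 20415, so solutions exist. Divide through by 15: 1319x ≡ 1361 (mod 1488).
Now find 1319⁻¹ mod 1488:
1488 = 1×1319 + 169
1319 = 7×169 + 136
169 = 1×136 + 33
136 = 4×33 + 4
33 = 8×4 + 1
4 = 4×1 + 0
Back-substitute:
1 = 33 − 8·4
1 = −8·136 + 33·33
1 = 33·169 − 41·136
1 = −41·1319 + 320·169
1 = 320·1488 − 361·1319
So 1319·(-361) ≡ 1 (mod 1488), i.e. 1319⁻¹ ≡ 1127.
Then x ≡ 1127·1361 ≡ 1207 (mod 1488); the smallest non-negative solution is x = 1207.

1207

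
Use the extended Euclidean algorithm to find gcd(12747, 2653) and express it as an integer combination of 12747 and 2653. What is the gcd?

Repeated division:
12747 = 4·2653 + 2135
2653 = 1·2135 + 518
2135 = 4·518 + 63
518 = 8·63 + 14
63 = 4·14 + 7
14 = 2·7 + 0
gcd(12747, 2653) = 7.
Express as a combination:
7 = 63 − 4·14
7 = −4·518 + 33·63
7 = 33·2135 − 136·518
7 = −136·2653 + 169·2135
7 = 169·12747 − 812·2653
So 7 = (169)·12747 + (-812)·2653.

7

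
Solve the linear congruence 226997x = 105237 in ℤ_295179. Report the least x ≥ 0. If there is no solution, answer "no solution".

First find gcd(226997, 295179):
295179 = 1×226997 + 68182
226997 = 3×68182 + 22451
68182 = 3×22451 + 829
22451 = 27×829 + 68
829 = 12×68 + 13
68 = 5×13 + 3
13 = 4×3 + 1
3 = 3×1 + 0
gcd = 1, so a unique solution mod 295179 exists.
Back-substitute for the Bézout coefficients:
1 = 13 − 4·3
1 = −4·68 + 21·13
1 = 21·829 − 256·68
1 = −256·22451 + 6933·829
1 = 6933·68182 − 21055·22451
1 = −21055·226997 + 70098·68182
1 = 70098·295179 − 91153·226997
So 226997·(-91153) ≡ 1 (mod 295179), giving 226997⁻¹ ≡ 204026.
x ≡ 226997⁻¹·105237 ≡ 204026·105237 ≡ 58881 (mod 295179).

58881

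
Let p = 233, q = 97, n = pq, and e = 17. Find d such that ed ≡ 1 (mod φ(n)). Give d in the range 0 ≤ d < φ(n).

10481

φ(n) = (p−1)(q−1) = 232·96 = 22272.
Need d with 17·d ≡ 1 (mod 22272). Apply the extended Euclidean algorithm:
22272 = 1310·17 + 2
17 = 8·2 + 1
2 = 2·1 + 0
Back-substitute:
1 = 17 − 8·2
1 = −8·22272 + 10481·17
So 17·10481 ≡ 1 (mod 22272), hence d = 10481.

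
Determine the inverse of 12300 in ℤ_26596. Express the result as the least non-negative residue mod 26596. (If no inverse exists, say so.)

no inverse exists

Compute gcd(12300, 26596):
26596 = 2·12300 + 1996
12300 = 6·1996 + 324
1996 = 6·324 + 52
324 = 6·52 + 12
52 = 4·12 + 4
12 = 3·4 + 0
gcd(12300, 26596) = 4 ≠ 1, so 12300 has no multiplicative inverse modulo 26596.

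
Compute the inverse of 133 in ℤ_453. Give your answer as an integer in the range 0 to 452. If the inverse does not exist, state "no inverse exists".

gcd(453, 133) by repeated division:
453 = 3·133 + 54
133 = 2·54 + 25
54 = 2·25 + 4
25 = 6·4 + 1
4 = 4·1 + 0
Since gcd(133, 453) = 1, back-substitute to write 1 as a combination:
1 = 25 − 6·4
1 = −6·54 + 13·25
1 = 13·133 − 32·54
1 = −32·453 + 109·133
So 133·109 ≡ 1 (mod 453).

109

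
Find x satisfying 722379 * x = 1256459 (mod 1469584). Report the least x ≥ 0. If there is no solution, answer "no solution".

First find gcd(722379, 1469584):
1469584 = 2·722379 + 24826
722379 = 29·24826 + 2425
24826 = 10·2425 + 576
2425 = 4·576 + 121
576 = 4·121 + 92
121 = 1·92 + 29
92 = 3·29 + 5
29 = 5·5 + 4
5 = 1·4 + 1
4 = 4·1 + 0
gcd = 1, so a unique solution mod 1469584 exists.
Back-substitute for the Bézout coefficients:
1 = 5 − 4
1 = −29 + 6·5
1 = 6·92 − 19·29
1 = −19·121 + 25·92
1 = 25·576 − 119·121
1 = −119·2425 + 501·576
1 = 501·24826 − 5129·2425
1 = −5129·722379 + 149242·24826
1 = 149242·1469584 − 303613·722379
So 722379·(-303613) ≡ 1 (mod 1469584), giving 722379⁻¹ ≡ 1165971.
x ≡ 722379⁻¹·1256459 ≡ 1165971·1256459 ≡ 267521 (mod 1469584).

267521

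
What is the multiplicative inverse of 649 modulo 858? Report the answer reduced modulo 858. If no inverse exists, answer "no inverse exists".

Euclidean algorithm on 858, 649:
858 = 1×649 + 209
649 = 3×209 + 22
209 = 9×22 + 11
22 = 2×11 + 0
gcd(649, 858) = 11 ≠ 1, so 649 has no multiplicative inverse modulo 858.

no inverse exists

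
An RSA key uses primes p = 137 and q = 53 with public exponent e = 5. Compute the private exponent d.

φ(n) = (p−1)(q−1) = 136·52 = 7072.
Need d with 5·d ≡ 1 (mod 7072). Apply the extended Euclidean algorithm:
7072 = 1414·5 + 2
5 = 2·2 + 1
2 = 2·1 + 0
Back-substitute:
1 = 5 − 2·2
1 = −2·7072 + 2829·5
So 5·2829 ≡ 1 (mod 7072), hence d = 2829.

2829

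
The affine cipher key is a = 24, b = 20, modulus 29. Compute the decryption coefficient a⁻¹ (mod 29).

23

Extended Euclidean algorithm:
29 = 1·24 + 5
24 = 4·5 + 4
5 = 1·4 + 1
4 = 4·1 + 0
The gcd is 1. Working backward:
1 = 5 − 4
1 = −24 + 5·5
1 = 5·29 − 6·24
So 24·(-6) ≡ 1 (mod 29), and -6 ≡ 23 (mod 29).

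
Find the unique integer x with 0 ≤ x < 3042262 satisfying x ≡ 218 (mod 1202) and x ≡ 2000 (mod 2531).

2649426

Write x = 218 + 1202·k. Then 1202·k ≡ 2000 − 218 ≡ 1782 (mod 2531).
Need 1202⁻¹ mod 2531. Extended Euclid on (2531, 1202):
2531 = 2·1202 + 127
1202 = 9·127 + 59
127 = 2·59 + 9
59 = 6·9 + 5
9 = 1·5 + 4
5 = 1·4 + 1
4 = 4·1 + 0
Back-substitute:
1 = 5 − 4
1 = −9 + 2·5
1 = 2·59 − 13·9
1 = −13·127 + 28·59
1 = 28·1202 − 265·127
1 = −265·2531 + 558·1202
1202⁻¹ ≡ 558 (mod 2531), so k ≡ 558·1782 ≡ 2204 (mod 2531).
x = 218 + 1202·2204 = 2649426.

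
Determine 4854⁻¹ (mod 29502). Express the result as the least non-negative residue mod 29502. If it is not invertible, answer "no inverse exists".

no inverse exists

Euclidean algorithm on 29502, 4854:
29502 = 6×4854 + 378
4854 = 12×378 + 318
378 = 1×318 + 60
318 = 5×60 + 18
60 = 3×18 + 6
18 = 3×6 + 0
Since gcd = 6 > 1, 4854 is not a unit mod 29502.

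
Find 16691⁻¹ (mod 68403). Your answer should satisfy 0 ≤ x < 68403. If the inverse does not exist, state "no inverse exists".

gcd(68403, 16691) by repeated division:
68403 = 4×16691 + 1639
16691 = 10×1639 + 301
1639 = 5×301 + 134
301 = 2×134 + 33
134 = 4×33 + 2
33 = 16×2 + 1
2 = 2×1 + 0
gcd = 1, so the inverse exists. Back-substitute:
1 = 33 − 16·2
1 = −16·134 + 65·33
1 = 65·301 − 146·134
1 = −146·1639 + 795·301
1 = 795·16691 − 8096·1639
1 = −8096·68403 + 33179·16691
So 16691·33179 ≡ 1 (mod 68403).

33179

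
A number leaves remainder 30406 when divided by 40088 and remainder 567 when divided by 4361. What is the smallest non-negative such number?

Write x = 30406 + 40088·k. Then 40088·k ≡ 567 − 30406 ≡ 688 (mod 4361).
Need 40088⁻¹ mod 4361. Extended Euclid on (4361, 839):
4361 = 5×839 + 166
839 = 5×166 + 9
166 = 18×9 + 4
9 = 2×4 + 1
4 = 4×1 + 0
Back-substitute:
1 = 9 − 2·4
1 = −2·166 + 37·9
1 = 37·839 − 187·166
1 = −187·4361 + 972·839
40088⁻¹ ≡ 972 (mod 4361), so k ≡ 972·688 ≡ 1503 (mod 4361).
x = 30406 + 40088·1503 = 60282670.

60282670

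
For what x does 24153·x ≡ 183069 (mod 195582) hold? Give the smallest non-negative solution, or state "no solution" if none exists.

12567

First find gcd(24153, 195582):
195582 = 8·24153 + 2358
24153 = 10·2358 + 573
2358 = 4·573 + 66
573 = 8·66 + 45
66 = 1·45 + 21
45 = 2·21 + 3
21 = 7·3 + 0
gcd = 3 and 3 | 183069, so solutions exist. Divide through by 3: 8051x ≡ 61023 (mod 65194).
Now find 8051⁻¹ mod 65194:
65194 = 8*8051 + 786
8051 = 10*786 + 191
786 = 4*191 + 22
191 = 8*22 + 15
22 = 1*15 + 7
15 = 2*7 + 1
7 = 7*1 + 0
Back-substitute:
1 = 15 − 2·7
1 = −2·22 + 3·15
1 = 3·191 − 26·22
1 = −26·786 + 107·191
1 = 107·8051 − 1096·786
1 = −1096·65194 + 8875·8051
So 8051⁻¹ ≡ 8875 (mod 65194).
Then x ≡ 8875·61023 ≡ 12567 (mod 65194); the smallest non-negative solution is x = 12567.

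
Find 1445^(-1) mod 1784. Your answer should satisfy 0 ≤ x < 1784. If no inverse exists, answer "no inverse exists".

gcd(1784, 1445) by repeated division:
1784 = 1·1445 + 339
1445 = 4·339 + 89
339 = 3·89 + 72
89 = 1·72 + 17
72 = 4·17 + 4
17 = 4·4 + 1
4 = 4·1 + 0
gcd = 1, so the inverse exists. Back-substitute:
1 = 17 − 4·4
1 = −4·72 + 17·17
1 = 17·89 − 21·72
1 = −21·339 + 80·89
1 = 80·1445 − 341·339
1 = −341·1784 + 421·1445
So 1445·421 ≡ 1 (mod 1784).

421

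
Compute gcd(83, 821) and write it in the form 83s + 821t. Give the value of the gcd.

1

Euclidean algorithm:
821 = 9×83 + 74
83 = 1×74 + 9
74 = 8×9 + 2
9 = 4×2 + 1
2 = 2×1 + 0
gcd(83, 821) = 1.
Back-substituting:
1 = 9 − 4·2
1 = −4·74 + 33·9
1 = 33·83 − 37·74
1 = −37·821 + 366·83
So 1 = (-37)·821 + (366)·83.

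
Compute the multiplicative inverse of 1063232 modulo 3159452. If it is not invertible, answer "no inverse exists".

Euclidean algorithm on 3159452, 1063232:
3159452 = 2·1063232 + 1032988
1063232 = 1·1032988 + 30244
1032988 = 34·30244 + 4692
30244 = 6·4692 + 2092
4692 = 2·2092 + 508
2092 = 4·508 + 60
508 = 8·60 + 28
60 = 2·28 + 4
28 = 7·4 + 0
gcd(1063232, 3159452) = 4 ≠ 1, so 1063232 has no multiplicative inverse modulo 3159452.

no inverse exists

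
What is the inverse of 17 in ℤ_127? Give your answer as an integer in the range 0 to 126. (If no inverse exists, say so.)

15

Apply the Euclidean algorithm to 127 and 17:
127 = 7·17 + 8
17 = 2·8 + 1
8 = 8·1 + 0
gcd = 1, so the inverse exists. Back-substitute:
1 = 17 − 2·8
1 = −2·127 + 15·17
So 17·15 ≡ 1 (mod 127).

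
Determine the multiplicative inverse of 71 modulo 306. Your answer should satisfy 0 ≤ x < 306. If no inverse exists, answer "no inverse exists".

125

Apply the Euclidean algorithm to 306 and 71:
306 = 4*71 + 22
71 = 3*22 + 5
22 = 4*5 + 2
5 = 2*2 + 1
2 = 2*1 + 0
The gcd is 1. Working backward:
1 = 5 − 2·2
1 = −2·22 + 9·5
1 = 9·71 − 29·22
1 = −29·306 + 125·71
So 71·125 ≡ 1 (mod 306).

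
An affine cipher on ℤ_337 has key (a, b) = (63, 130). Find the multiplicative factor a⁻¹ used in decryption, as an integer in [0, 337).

Apply the Euclidean algorithm to 337 and 63:
337 = 5×63 + 22
63 = 2×22 + 19
22 = 1×19 + 3
19 = 6×3 + 1
3 = 3×1 + 0
Since gcd(63, 337) = 1, back-substitute to write 1 as a combination:
1 = 19 − 6·3
1 = −6·22 + 7·19
1 = 7·63 − 20·22
1 = −20·337 + 107·63
So 63·107 ≡ 1 (mod 337).

107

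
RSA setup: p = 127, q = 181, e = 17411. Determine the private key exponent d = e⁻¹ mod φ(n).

2531

φ(n) = (p−1)(q−1) = 126·180 = 22680.
Need d with 17411·d ≡ 1 (mod 22680). Apply the extended Euclidean algorithm:
22680 = 1*17411 + 5269
17411 = 3*5269 + 1604
5269 = 3*1604 + 457
1604 = 3*457 + 233
457 = 1*233 + 224
233 = 1*224 + 9
224 = 24*9 + 8
9 = 1*8 + 1
8 = 8*1 + 0
Back-substitute:
1 = 9 − 8
1 = −224 + 25·9
1 = 25·233 − 26·224
1 = −26·457 + 51·233
1 = 51·1604 − 179·457
1 = −179·5269 + 588·1604
1 = 588·17411 − 1943·5269
1 = −1943·22680 + 2531·17411
So 17411·2531 ≡ 1 (mod 22680), hence d = 2531.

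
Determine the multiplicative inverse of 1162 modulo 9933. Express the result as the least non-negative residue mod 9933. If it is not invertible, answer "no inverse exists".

Euclidean algorithm on 9933, 1162:
9933 = 8*1162 + 637
1162 = 1*637 + 525
637 = 1*525 + 112
525 = 4*112 + 77
112 = 1*77 + 35
77 = 2*35 + 7
35 = 5*7 + 0
Since gcd = 7 > 1, 1162 is not a unit mod 9933.

no inverse exists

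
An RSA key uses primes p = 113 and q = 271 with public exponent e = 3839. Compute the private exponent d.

29279

φ(n) = (p−1)(q−1) = 112·270 = 30240.
Need d with 3839·d ≡ 1 (mod 30240). Apply the extended Euclidean algorithm:
30240 = 7·3839 + 3367
3839 = 1·3367 + 472
3367 = 7·472 + 63
472 = 7·63 + 31
63 = 2·31 + 1
31 = 31·1 + 0
Back-substitute:
1 = 63 − 2·31
1 = −2·472 + 15·63
1 = 15·3367 − 107·472
1 = −107·3839 + 122·3367
1 = 122·30240 − 961·3839
So 3839·(-961) ≡ 1 (mod 30240), hence d ≡ -961 ≡ 29279 (mod 30240).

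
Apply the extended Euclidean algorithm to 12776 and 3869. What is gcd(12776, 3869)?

1

Euclidean algorithm:
12776 = 3×3869 + 1169
3869 = 3×1169 + 362
1169 = 3×362 + 83
362 = 4×83 + 30
83 = 2×30 + 23
30 = 1×23 + 7
23 = 3×7 + 2
7 = 3×2 + 1
2 = 2×1 + 0
gcd(12776, 3869) = 1.
Back-substituting:
1 = 7 − 3·2
1 = −3·23 + 10·7
1 = 10·30 − 13·23
1 = −13·83 + 36·30
1 = 36·362 − 157·83
1 = −157·1169 + 507·362
1 = 507·3869 − 1678·1169
1 = −1678·12776 + 5541·3869
So 1 = (-1678)·12776 + (5541)·3869.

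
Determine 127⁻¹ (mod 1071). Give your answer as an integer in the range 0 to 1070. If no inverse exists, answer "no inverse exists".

253

Extended Euclidean algorithm:
1071 = 8·127 + 55
127 = 2·55 + 17
55 = 3·17 + 4
17 = 4·4 + 1
4 = 4·1 + 0
Since gcd(127, 1071) = 1, back-substitute to write 1 as a combination:
1 = 17 − 4·4
1 = −4·55 + 13·17
1 = 13·127 − 30·55
1 = −30·1071 + 253·127
So 127·253 ≡ 1 (mod 1071).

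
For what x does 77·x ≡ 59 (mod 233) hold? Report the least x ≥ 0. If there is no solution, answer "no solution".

First find gcd(77, 233):
233 = 3×77 + 2
77 = 38×2 + 1
2 = 2×1 + 0
gcd = 1, so a unique solution mod 233 exists.
Back-substitute for the Bézout coefficients:
1 = 77 − 38·2
1 = −38·233 + 115·77
So 77·(115) ≡ 1 (mod 233), giving 77⁻¹ ≡ 115.
x ≡ 77⁻¹·59 ≡ 115·59 ≡ 28 (mod 233).

28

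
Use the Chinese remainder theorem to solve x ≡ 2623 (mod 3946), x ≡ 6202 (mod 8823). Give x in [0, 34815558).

Write x = 2623 + 3946·k. Then 3946·k ≡ 6202 − 2623 ≡ 3579 (mod 8823).
Need 3946⁻¹ mod 8823. Extended Euclid on (8823, 3946):
8823 = 2·3946 + 931
3946 = 4·931 + 222
931 = 4·222 + 43
222 = 5·43 + 7
43 = 6·7 + 1
7 = 7·1 + 0
Back-substitute:
1 = 43 − 6·7
1 = −6·222 + 31·43
1 = 31·931 − 130·222
1 = −130·3946 + 551·931
1 = 551·8823 − 1232·3946
3946⁻¹ ≡ 7591 (mod 8823), so k ≡ 7591·3579 ≡ 2172 (mod 8823).
x = 2623 + 3946·2172 = 8573335.

8573335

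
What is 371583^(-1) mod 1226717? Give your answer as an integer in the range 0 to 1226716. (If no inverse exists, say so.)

Extended Euclidean algorithm:
1226717 = 3×371583 + 111968
371583 = 3×111968 + 35679
111968 = 3×35679 + 4931
35679 = 7×4931 + 1162
4931 = 4×1162 + 283
1162 = 4×283 + 30
283 = 9×30 + 13
30 = 2×13 + 4
13 = 3×4 + 1
4 = 4×1 + 0
The gcd is 1. Working backward:
1 = 13 − 3·4
1 = −3·30 + 7·13
1 = 7·283 − 66·30
1 = −66·1162 + 271·283
1 = 271·4931 − 1150·1162
1 = −1150·35679 + 8321·4931
1 = 8321·111968 − 26113·35679
1 = −26113·371583 + 86660·111968
1 = 86660·1226717 − 286093·371583
So 371583·(-286093) ≡ 1 (mod 1226717), and -286093 ≡ 940624 (mod 1226717).

940624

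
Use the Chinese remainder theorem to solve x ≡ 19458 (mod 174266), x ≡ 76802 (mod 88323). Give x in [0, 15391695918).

Write x = 19458 + 174266·k. Then 174266·k ≡ 76802 − 19458 ≡ 57344 (mod 88323).
Need 174266⁻¹ mod 88323. Extended Euclid on (88323, 85943):
88323 = 1×85943 + 2380
85943 = 36×2380 + 263
2380 = 9×263 + 13
263 = 20×13 + 3
13 = 4×3 + 1
3 = 3×1 + 0
Back-substitute:
1 = 13 − 4·3
1 = −4·263 + 81·13
1 = 81·2380 − 733·263
1 = −733·85943 + 26469·2380
1 = 26469·88323 − 27202·85943
174266⁻¹ ≡ 61121 (mod 88323), so k ≡ 61121·57344 ≡ 1015 (mod 88323).
x = 19458 + 174266·1015 = 176899448.

176899448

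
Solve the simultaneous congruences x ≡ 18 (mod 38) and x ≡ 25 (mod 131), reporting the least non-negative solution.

1728

Write x = 18 + 38·k. Then 38·k ≡ 25 − 18 ≡ 7 (mod 131).
Need 38⁻¹ mod 131. Extended Euclid on (131, 38):
131 = 3·38 + 17
38 = 2·17 + 4
17 = 4·4 + 1
4 = 4·1 + 0
Back-substitute:
1 = 17 − 4·4
1 = −4·38 + 9·17
1 = 9·131 − 31·38
38⁻¹ ≡ 100 (mod 131), so k ≡ 100·7 ≡ 45 (mod 131).
x = 18 + 38·45 = 1728.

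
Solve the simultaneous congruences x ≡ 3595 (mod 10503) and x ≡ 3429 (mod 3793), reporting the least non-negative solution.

24654136

Write x = 3595 + 10503·k. Then 10503·k ≡ 3429 − 3595 ≡ 3627 (mod 3793).
Need 10503⁻¹ mod 3793. Extended Euclid on (3793, 2917):
3793 = 1×2917 + 876
2917 = 3×876 + 289
876 = 3×289 + 9
289 = 32×9 + 1
9 = 9×1 + 0
Back-substitute:
1 = 289 − 32·9
1 = −32·876 + 97·289
1 = 97·2917 − 323·876
1 = −323·3793 + 420·2917
10503⁻¹ ≡ 420 (mod 3793), so k ≡ 420·3627 ≡ 2347 (mod 3793).
x = 3595 + 10503·2347 = 24654136.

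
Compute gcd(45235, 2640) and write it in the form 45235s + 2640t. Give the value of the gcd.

Euclidean algorithm:
45235 = 17×2640 + 355
2640 = 7×355 + 155
355 = 2×155 + 45
155 = 3×45 + 20
45 = 2×20 + 5
20 = 4×5 + 0
gcd(45235, 2640) = 5.
Working backward:
5 = 45 − 2·20
5 = −2·155 + 7·45
5 = 7·355 − 16·155
5 = −16·2640 + 119·355
5 = 119·45235 − 2039·2640
So 5 = (119)·45235 + (-2039)·2640.

5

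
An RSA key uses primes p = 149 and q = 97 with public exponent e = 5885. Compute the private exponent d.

5717

φ(n) = (p−1)(q−1) = 148·96 = 14208.
Need d with 5885·d ≡ 1 (mod 14208). Apply the extended Euclidean algorithm:
14208 = 2·5885 + 2438
5885 = 2·2438 + 1009
2438 = 2·1009 + 420
1009 = 2·420 + 169
420 = 2·169 + 82
169 = 2·82 + 5
82 = 16·5 + 2
5 = 2·2 + 1
2 = 2·1 + 0
Back-substitute:
1 = 5 − 2·2
1 = −2·82 + 33·5
1 = 33·169 − 68·82
1 = −68·420 + 169·169
1 = 169·1009 − 406·420
1 = −406·2438 + 981·1009
1 = 981·5885 − 2368·2438
1 = −2368·14208 + 5717·5885
So 5885·5717 ≡ 1 (mod 14208), hence d = 5717.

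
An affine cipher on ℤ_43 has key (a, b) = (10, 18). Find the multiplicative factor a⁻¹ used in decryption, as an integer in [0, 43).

gcd(43, 10) by repeated division:
43 = 4×10 + 3
10 = 3×3 + 1
3 = 3×1 + 0
Since gcd(10, 43) = 1, back-substitute to write 1 as a combination:
1 = 10 − 3·3
1 = −3·43 + 13·10
So 10·13 ≡ 1 (mod 43).

13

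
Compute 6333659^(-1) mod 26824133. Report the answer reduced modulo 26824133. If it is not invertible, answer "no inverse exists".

Apply the Euclidean algorithm to 26824133 and 6333659:
26824133 = 4×6333659 + 1489497
6333659 = 4×1489497 + 375671
1489497 = 3×375671 + 362484
375671 = 1×362484 + 13187
362484 = 27×13187 + 6435
13187 = 2×6435 + 317
6435 = 20×317 + 95
317 = 3×95 + 32
95 = 2×32 + 31
32 = 1×31 + 1
31 = 31×1 + 0
gcd = 1, so the inverse exists. Back-substitute:
1 = 32 − 31
1 = −95 + 3·32
1 = 3·317 − 10·95
1 = −10·6435 + 203·317
1 = 203·13187 − 416·6435
1 = −416·362484 + 11435·13187
1 = 11435·375671 − 11851·362484
1 = −11851·1489497 + 46988·375671
1 = 46988·6333659 − 199803·1489497
1 = −199803·26824133 + 846200·6333659
So 6333659·846200 ≡ 1 (mod 26824133).

846200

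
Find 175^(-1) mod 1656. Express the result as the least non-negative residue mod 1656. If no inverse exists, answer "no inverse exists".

511

Apply the Euclidean algorithm to 1656 and 175:
1656 = 9×175 + 81
175 = 2×81 + 13
81 = 6×13 + 3
13 = 4×3 + 1
3 = 3×1 + 0
Since gcd(175, 1656) = 1, back-substitute to write 1 as a combination:
1 = 13 − 4·3
1 = −4·81 + 25·13
1 = 25·175 − 54·81
1 = −54·1656 + 511·175
So 175·511 ≡ 1 (mod 1656).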